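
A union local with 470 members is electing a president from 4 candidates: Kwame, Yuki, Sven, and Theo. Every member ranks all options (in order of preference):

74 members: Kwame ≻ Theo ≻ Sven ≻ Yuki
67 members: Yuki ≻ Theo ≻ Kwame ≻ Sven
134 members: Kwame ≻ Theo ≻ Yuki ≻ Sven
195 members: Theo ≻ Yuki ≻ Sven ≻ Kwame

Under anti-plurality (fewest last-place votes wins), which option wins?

Last-place votes: Kwame 195, Yuki 74, Sven 201, Theo 0.
Theo is ranked last by the fewest voters, so Theo wins.

Theo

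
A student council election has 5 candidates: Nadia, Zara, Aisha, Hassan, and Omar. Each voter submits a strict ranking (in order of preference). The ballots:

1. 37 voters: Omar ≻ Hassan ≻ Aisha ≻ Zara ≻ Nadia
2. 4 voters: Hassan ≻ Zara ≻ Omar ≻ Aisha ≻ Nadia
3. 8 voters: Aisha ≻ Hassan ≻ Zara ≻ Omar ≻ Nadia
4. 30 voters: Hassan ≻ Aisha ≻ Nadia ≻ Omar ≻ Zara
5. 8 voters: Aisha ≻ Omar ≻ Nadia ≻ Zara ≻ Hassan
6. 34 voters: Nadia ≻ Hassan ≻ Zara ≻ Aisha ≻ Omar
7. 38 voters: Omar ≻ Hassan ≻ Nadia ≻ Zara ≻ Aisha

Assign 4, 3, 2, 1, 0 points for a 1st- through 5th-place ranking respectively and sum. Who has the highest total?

Nadia: 37·0 + 4·0 + 8·0 + 30·2 + 8·2 + 34·4 + 38·2 = 288
Zara: 37·1 + 4·3 + 8·2 + 30·0 + 8·1 + 34·2 + 38·1 = 179
Aisha: 37·2 + 4·1 + 8·4 + 30·3 + 8·4 + 34·1 + 38·0 = 266
Hassan: 37·3 + 4·4 + 8·3 + 30·4 + 8·0 + 34·3 + 38·3 = 487
Omar: 37·4 + 4·2 + 8·1 + 30·1 + 8·3 + 34·0 + 38·4 = 370
Hassan has the highest Borda score (487).

Hassan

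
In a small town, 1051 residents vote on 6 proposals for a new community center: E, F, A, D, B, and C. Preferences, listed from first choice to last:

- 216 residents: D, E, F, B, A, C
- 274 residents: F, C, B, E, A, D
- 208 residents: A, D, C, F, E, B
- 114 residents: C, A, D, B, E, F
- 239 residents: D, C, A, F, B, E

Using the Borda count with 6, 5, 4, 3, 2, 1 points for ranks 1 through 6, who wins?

E: 216·5 + 274·3 + 208·2 + 114·2 + 239·1 = 2785
F: 216·4 + 274·6 + 208·3 + 114·1 + 239·3 = 3963
A: 216·2 + 274·2 + 208·6 + 114·5 + 239·4 = 3754
D: 216·6 + 274·1 + 208·5 + 114·4 + 239·6 = 4500
B: 216·3 + 274·4 + 208·1 + 114·3 + 239·2 = 2772
C: 216·1 + 274·5 + 208·4 + 114·6 + 239·5 = 4297
D has the highest Borda score (4500).

D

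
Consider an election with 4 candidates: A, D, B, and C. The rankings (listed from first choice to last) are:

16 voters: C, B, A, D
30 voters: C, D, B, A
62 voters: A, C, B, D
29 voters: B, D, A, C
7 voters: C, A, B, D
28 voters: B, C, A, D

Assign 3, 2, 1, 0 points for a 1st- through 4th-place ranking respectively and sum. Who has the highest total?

C

A: 16·1 + 30·0 + 62·3 + 29·1 + 7·2 + 28·1 = 273
D: 16·0 + 30·2 + 62·0 + 29·2 + 7·0 + 28·0 = 118
B: 16·2 + 30·1 + 62·1 + 29·3 + 7·1 + 28·3 = 302
C: 16·3 + 30·3 + 62·2 + 29·0 + 7·3 + 28·2 = 339
C has the highest Borda score (339).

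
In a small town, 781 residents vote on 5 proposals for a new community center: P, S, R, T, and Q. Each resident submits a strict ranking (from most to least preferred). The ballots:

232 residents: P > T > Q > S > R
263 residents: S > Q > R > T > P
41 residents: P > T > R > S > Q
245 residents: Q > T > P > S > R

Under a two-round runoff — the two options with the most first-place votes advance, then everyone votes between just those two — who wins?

Round 1 first-place votes: P 273, S 263, R 0, T 0, Q 245.
P and S advance.
Runoff: P is preferred to S by 518 voters; S by 263.
P wins the runoff.

P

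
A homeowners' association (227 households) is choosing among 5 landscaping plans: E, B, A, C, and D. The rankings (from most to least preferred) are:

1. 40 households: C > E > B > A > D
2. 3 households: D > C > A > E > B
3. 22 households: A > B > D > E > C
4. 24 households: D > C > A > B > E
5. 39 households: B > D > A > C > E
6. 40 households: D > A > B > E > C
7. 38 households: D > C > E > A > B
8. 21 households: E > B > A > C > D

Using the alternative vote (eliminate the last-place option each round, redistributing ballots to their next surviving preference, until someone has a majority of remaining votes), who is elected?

B

Round 1: E 21, B 39, A 22, C 40, D 105. Eliminate E.
Round 2: B 60, A 22, C 40, D 105. Eliminate A.
Round 3: B 82, C 40, D 105. Eliminate C.
Round 4: B 122, D 105. B has a majority.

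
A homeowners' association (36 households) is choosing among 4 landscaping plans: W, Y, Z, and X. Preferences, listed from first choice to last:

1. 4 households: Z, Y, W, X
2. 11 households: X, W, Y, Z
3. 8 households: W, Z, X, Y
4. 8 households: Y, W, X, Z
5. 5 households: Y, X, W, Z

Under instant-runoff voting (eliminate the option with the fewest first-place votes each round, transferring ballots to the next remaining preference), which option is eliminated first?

Z

Round 1: W 8, Y 13, Z 4, X 11. Eliminate Z.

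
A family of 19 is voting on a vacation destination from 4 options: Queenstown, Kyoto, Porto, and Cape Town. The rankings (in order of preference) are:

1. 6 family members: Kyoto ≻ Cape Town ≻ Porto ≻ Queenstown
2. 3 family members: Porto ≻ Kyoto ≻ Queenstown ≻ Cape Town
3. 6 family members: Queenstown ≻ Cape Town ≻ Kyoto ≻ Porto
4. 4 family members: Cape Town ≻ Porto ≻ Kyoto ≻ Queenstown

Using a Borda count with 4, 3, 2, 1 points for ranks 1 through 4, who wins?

Queenstown: 6·1 + 3·2 + 6·4 + 4·1 = 40
Kyoto: 6·4 + 3·3 + 6·2 + 4·2 = 53
Porto: 6·2 + 3·4 + 6·1 + 4·3 = 42
Cape Town: 6·3 + 3·1 + 6·3 + 4·4 = 55
Cape Town has the highest Borda score (55).

Cape Town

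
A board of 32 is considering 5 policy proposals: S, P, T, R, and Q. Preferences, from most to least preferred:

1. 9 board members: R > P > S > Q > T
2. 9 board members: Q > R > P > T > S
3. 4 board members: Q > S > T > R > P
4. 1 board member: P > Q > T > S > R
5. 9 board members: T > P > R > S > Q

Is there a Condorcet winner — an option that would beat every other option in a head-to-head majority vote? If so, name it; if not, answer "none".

R

R vs S: 27–5 for R.
R vs P: 22–10 for R.
R vs T: 18–14 for R.
R vs Q: 18–14 for R.
R beats every other option head-to-head.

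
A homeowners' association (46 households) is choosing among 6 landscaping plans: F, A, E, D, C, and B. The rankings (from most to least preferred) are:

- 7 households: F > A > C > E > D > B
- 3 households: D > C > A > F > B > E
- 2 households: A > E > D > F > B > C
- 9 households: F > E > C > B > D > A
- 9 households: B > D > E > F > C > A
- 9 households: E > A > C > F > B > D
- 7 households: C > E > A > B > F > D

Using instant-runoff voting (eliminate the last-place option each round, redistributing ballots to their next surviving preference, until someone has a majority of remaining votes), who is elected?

E

Round 1: F 16, A 2, E 9, D 3, C 7, B 9. Eliminate A.
Round 2: F 16, E 11, D 3, C 7, B 9. Eliminate D.
Round 3: F 16, E 11, C 10, B 9. Eliminate B.
Round 4: F 16, E 20, C 10. Eliminate C.
Round 5: F 19, E 27. E has a majority.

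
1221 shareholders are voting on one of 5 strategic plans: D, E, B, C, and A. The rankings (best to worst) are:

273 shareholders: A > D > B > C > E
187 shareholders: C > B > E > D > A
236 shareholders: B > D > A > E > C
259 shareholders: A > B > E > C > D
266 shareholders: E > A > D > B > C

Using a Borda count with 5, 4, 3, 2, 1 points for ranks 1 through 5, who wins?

A

D: 273·4 + 187·2 + 236·4 + 259·1 + 266·3 = 3467
E: 273·1 + 187·3 + 236·2 + 259·3 + 266·5 = 3413
B: 273·3 + 187·4 + 236·5 + 259·4 + 266·2 = 4315
C: 273·2 + 187·5 + 236·1 + 259·2 + 266·1 = 2501
A: 273·5 + 187·1 + 236·3 + 259·5 + 266·4 = 4619
A has the highest Borda score (4619).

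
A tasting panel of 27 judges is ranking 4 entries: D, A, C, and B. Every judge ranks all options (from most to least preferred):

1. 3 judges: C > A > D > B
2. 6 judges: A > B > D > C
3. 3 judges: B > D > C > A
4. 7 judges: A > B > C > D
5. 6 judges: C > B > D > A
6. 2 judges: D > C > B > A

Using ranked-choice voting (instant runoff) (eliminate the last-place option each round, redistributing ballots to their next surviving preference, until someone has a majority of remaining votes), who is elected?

Round 1: D 2, A 13, C 9, B 3. Eliminate D.
Round 2: A 13, C 11, B 3. Eliminate B.
Round 3: A 13, C 14. C has a majority.

C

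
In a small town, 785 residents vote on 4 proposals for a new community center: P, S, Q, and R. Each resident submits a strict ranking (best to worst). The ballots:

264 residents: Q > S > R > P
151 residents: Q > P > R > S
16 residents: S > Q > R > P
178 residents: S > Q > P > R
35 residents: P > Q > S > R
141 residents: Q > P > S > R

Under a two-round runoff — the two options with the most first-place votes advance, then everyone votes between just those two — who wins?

Q

Round 1 first-place votes: P 35, S 194, Q 556, R 0.
Q and S advance.
Runoff: Q is preferred to S by 591 voters; S by 194.
Q wins the runoff.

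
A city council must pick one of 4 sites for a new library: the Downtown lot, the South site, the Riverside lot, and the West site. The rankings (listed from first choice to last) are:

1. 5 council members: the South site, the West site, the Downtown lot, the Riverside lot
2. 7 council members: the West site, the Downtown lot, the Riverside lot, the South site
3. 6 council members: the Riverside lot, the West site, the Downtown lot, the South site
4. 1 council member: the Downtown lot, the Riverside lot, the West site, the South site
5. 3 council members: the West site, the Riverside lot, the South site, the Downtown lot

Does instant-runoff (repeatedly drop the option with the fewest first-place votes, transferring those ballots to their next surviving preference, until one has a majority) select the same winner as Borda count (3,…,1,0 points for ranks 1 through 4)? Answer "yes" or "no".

yes

Instant-runoff — R1 the Downtown lot 1, the South site 5, the Riverside lot 6, the West site 10 (the Downtown lot out); R2 the South site 5, the Riverside lot 7, the West site 10 (the South site out); R3 the Riverside lot 7, the West site 15 (the West site winner). Winner: the West site.
Borda — scores: the Downtown lot 28, the South site 18, the Riverside lot 33, the West site 53. Winner: the West site.
The two methods agree.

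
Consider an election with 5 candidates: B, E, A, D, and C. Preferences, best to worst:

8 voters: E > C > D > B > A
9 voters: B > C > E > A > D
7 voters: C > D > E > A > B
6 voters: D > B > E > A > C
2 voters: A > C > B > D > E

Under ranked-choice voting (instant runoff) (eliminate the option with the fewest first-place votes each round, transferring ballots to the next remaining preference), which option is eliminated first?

Round 1: B 9, E 8, A 2, D 6, C 7. Eliminate A.

A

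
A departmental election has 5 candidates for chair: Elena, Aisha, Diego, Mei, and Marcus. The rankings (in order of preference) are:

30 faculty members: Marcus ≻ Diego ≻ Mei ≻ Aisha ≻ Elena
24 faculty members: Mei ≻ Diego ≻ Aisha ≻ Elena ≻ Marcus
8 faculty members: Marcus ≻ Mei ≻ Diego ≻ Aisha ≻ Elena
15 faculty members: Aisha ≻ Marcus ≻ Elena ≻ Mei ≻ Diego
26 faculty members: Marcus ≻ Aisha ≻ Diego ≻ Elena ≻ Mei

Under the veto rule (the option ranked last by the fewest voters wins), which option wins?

Aisha

Last-place votes: Elena 38, Aisha 0, Diego 15, Mei 26, Marcus 24.
Aisha is ranked last by the fewest voters, so Aisha wins.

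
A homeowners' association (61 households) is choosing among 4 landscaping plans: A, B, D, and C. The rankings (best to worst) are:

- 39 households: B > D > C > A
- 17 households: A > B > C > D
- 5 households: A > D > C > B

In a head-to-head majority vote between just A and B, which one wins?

B

Voters preferring A to B: 22; preferring B to A: 39.
B wins the head-to-head.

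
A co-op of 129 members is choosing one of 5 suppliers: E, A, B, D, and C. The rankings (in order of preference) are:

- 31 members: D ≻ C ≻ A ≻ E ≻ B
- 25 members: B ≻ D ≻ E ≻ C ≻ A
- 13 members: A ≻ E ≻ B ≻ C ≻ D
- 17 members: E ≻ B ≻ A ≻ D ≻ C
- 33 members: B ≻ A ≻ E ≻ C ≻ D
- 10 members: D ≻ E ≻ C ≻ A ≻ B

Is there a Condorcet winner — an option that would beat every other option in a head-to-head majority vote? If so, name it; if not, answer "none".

Checking pairwise contests:
A beats E 77–52.
B beats A 75–54.
E beats B 71–58.
B beats D 88–41.
E beats C 98–31.
Every option loses at least one head-to-head, so there is no Condorcet winner.

none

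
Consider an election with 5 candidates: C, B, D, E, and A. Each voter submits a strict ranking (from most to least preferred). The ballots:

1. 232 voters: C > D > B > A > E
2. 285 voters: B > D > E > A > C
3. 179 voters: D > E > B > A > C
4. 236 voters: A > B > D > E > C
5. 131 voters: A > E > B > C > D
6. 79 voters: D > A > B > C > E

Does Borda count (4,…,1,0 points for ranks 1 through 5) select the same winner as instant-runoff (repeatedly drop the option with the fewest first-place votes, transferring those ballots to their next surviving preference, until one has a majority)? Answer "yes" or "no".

no

Borda — scores: C 1138, B 3090, D 3055, E 1736, A 2401. Winner: B.
Instant-runoff — R1 C 232, B 285, D 258, E 0, A 367 (E out); R2 C 232, B 285, D 258, A 367 (C out); R3 B 285, D 490, A 367 (B out); R4 D 775, A 367 (D winner). Winner: D.
The two methods disagree.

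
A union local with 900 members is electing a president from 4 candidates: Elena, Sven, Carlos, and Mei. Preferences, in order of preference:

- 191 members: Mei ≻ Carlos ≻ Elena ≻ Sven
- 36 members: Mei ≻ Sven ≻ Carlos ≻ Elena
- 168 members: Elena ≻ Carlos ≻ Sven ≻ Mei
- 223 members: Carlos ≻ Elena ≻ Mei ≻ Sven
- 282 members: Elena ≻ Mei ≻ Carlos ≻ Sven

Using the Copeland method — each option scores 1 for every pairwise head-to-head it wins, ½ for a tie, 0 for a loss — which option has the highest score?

Elena: beats Sven and Mei; ties Carlos → score 2.5.
Sven: loses to Elena, Carlos, and Mei → score 0.
Carlos: beats Sven; ties Elena; loses to Mei → score 1.5.
Mei: beats Sven and Carlos; loses to Elena → score 2.
Elena has the best pairwise record.

Elena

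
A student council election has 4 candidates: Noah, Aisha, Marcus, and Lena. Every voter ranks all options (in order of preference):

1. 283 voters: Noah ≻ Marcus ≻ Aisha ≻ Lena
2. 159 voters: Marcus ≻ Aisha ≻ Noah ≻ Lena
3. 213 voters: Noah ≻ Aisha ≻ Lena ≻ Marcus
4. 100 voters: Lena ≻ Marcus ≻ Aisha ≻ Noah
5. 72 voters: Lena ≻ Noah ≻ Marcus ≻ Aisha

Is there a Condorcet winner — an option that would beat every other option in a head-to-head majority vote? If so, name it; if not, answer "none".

Noah vs Aisha: 568–259 for Noah.
Noah vs Marcus: 568–259 for Noah.
Noah vs Lena: 655–172 for Noah.
Noah beats every other option head-to-head.

Noah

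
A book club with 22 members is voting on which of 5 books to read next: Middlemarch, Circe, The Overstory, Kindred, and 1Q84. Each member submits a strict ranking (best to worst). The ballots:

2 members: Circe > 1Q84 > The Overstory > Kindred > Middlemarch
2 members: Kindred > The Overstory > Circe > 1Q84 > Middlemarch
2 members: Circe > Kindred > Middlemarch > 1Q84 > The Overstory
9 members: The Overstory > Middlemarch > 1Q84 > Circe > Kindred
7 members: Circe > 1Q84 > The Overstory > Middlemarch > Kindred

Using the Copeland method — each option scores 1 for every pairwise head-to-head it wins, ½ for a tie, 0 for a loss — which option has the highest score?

Middlemarch: beats Kindred; ties 1Q84; loses to Circe and The Overstory → score 1.5.
Circe: beats Middlemarch, Kindred, and 1Q84; ties The Overstory → score 3.5.
The Overstory: beats Middlemarch and Kindred; ties Circe and 1Q84 → score 3.
Kindred: loses to Middlemarch, Circe, The Overstory, and 1Q84 → score 0.
1Q84: beats Kindred; ties Middlemarch and The Overstory; loses to Circe → score 2.
Circe has the best pairwise record.

Circe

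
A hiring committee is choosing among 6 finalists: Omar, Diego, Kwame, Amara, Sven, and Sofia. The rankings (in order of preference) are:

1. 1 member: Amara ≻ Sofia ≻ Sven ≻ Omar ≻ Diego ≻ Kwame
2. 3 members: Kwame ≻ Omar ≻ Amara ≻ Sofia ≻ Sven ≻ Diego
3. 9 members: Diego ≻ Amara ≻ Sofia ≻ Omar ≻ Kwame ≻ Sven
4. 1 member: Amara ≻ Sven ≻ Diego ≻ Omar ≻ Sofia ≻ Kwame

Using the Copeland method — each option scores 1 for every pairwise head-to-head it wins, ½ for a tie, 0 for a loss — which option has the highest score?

Diego

Omar: beats Kwame and Sven; loses to Diego, Amara, and Sofia → score 2.
Diego: beats Omar, Kwame, Amara, Sven, and Sofia → score 5.
Kwame: beats Sven; loses to Omar, Diego, Amara, and Sofia → score 1.
Amara: beats Omar, Kwame, Sven, and Sofia; loses to Diego → score 4.
Sven: loses to Omar, Diego, Kwame, Amara, and Sofia → score 0.
Sofia: beats Omar, Kwame, and Sven; loses to Diego and Amara → score 3.
Diego has the best pairwise record.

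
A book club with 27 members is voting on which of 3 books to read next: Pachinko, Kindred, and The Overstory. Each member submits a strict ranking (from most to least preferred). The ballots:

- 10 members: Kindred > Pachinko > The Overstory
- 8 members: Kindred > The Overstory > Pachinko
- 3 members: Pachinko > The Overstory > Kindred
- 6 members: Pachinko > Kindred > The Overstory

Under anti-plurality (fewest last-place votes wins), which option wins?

Kindred

Last-place votes: Pachinko 8, Kindred 3, The Overstory 16.
Kindred is ranked last by the fewest voters, so Kindred wins.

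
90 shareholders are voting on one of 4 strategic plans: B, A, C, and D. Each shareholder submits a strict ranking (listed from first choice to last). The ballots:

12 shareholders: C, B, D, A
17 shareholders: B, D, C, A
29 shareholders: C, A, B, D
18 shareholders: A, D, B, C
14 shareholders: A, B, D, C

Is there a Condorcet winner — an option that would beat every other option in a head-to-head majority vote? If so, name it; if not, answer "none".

none

Checking pairwise contests:
A beats B 61–29.
C beats A 58–32.
B beats C 49–41.
B beats D 72–18.
Every option loses at least one head-to-head, so there is no Condorcet winner.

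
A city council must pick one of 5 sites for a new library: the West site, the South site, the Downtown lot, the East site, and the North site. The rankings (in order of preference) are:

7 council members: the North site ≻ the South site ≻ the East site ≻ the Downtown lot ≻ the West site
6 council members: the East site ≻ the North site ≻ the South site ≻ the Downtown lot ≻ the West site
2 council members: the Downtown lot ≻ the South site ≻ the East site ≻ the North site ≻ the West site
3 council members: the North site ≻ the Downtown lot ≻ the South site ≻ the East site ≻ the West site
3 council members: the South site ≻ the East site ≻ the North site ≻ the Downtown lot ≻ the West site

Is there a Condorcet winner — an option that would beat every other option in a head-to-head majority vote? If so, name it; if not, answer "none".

Checking pairwise contests:
the South site beats the West site 21–0.
the North site beats the South site 16–5.
the South site beats the Downtown lot 16–5.
the South site beats the East site 15–6.
the East site beats the North site 11–10.
Every option loses at least one head-to-head, so there is no Condorcet winner.

none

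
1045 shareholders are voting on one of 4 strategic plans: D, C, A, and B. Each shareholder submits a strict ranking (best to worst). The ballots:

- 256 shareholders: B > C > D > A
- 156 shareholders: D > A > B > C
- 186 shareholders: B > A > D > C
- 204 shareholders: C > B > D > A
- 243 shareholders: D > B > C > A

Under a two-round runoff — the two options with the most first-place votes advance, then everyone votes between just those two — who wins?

Round 1 first-place votes: D 399, C 204, A 0, B 442.
B and D advance.
Runoff: B is preferred to D by 646 voters; D by 399.
B wins the runoff.

B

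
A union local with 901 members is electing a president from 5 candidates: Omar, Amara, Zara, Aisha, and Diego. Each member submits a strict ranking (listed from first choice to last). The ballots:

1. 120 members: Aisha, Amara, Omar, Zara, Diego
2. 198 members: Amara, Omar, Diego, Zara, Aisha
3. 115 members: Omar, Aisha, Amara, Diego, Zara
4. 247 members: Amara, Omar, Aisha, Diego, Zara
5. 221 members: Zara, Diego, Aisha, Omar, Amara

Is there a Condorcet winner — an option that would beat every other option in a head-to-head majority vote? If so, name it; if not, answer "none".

Checking pairwise contests:
Amara beats Omar 565–336.
Aisha beats Amara 456–445.
Omar beats Zara 680–221.
Omar beats Aisha 560–341.
Omar beats Diego 680–221.
Every option loses at least one head-to-head, so there is no Condorcet winner.

none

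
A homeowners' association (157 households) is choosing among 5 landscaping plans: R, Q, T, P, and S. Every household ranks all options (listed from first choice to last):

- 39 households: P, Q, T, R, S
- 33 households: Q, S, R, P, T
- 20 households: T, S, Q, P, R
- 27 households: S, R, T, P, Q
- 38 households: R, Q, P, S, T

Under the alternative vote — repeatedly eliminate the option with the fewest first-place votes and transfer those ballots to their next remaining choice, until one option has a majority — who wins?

Round 1: R 38, Q 33, T 20, P 39, S 27. Eliminate T.
Round 2: R 38, Q 33, P 39, S 47. Eliminate Q.
Round 3: R 38, P 39, S 80. S has a majority.

S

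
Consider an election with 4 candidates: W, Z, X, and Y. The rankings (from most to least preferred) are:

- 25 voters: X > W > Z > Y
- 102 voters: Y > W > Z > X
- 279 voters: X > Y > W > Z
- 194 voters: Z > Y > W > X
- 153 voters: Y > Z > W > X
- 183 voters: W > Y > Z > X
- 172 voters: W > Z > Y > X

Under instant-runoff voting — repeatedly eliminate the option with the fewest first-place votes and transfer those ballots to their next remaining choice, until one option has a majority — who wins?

Y

Round 1: W 355, Z 194, X 304, Y 255. Eliminate Z.
Round 2: W 355, X 304, Y 449. Eliminate X.
Round 3: W 380, Y 728. Y has a majority.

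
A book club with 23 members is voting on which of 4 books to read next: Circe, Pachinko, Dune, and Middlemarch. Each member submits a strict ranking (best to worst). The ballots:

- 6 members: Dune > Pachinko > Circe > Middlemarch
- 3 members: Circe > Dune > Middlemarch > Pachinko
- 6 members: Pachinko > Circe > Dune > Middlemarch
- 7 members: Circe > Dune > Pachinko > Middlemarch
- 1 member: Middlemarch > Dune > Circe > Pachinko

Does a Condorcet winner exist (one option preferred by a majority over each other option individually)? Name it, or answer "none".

Checking pairwise contests:
Pachinko beats Circe 12–11.
Dune beats Pachinko 17–6.
Circe beats Dune 16–7.
Circe beats Middlemarch 22–1.
Every option loses at least one head-to-head, so there is no Condorcet winner.

none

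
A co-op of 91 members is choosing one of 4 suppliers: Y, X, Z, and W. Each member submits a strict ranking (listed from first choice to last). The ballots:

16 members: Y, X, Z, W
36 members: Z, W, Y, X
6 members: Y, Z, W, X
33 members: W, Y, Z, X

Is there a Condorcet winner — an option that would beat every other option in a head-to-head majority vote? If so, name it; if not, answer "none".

Checking pairwise contests:
W beats Y 69–22.
Y beats X 91–0.
Y beats Z 55–36.
Z beats W 58–33.
Every option loses at least one head-to-head, so there is no Condorcet winner.

none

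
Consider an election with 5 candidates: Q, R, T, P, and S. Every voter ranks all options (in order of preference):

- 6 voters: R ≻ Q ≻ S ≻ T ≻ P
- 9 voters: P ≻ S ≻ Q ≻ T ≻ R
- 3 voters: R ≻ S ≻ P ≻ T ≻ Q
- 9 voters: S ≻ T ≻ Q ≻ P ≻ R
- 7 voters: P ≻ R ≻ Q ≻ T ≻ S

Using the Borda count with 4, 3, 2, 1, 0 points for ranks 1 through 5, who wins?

S

Q: 6·3 + 9·2 + 3·0 + 9·2 + 7·2 = 68
R: 6·4 + 9·0 + 3·4 + 9·0 + 7·3 = 57
T: 6·1 + 9·1 + 3·1 + 9·3 + 7·1 = 52
P: 6·0 + 9·4 + 3·2 + 9·1 + 7·4 = 79
S: 6·2 + 9·3 + 3·3 + 9·4 + 7·0 = 84
S has the highest Borda score (84).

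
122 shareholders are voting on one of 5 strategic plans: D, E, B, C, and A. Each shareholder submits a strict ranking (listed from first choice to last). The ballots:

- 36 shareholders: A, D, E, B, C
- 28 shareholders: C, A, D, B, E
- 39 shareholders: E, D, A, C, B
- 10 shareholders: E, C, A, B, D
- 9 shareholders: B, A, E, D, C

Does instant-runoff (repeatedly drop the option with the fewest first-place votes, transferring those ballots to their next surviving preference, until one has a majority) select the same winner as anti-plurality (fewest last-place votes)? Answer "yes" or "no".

Instant-runoff — R1 D 0, E 49, B 9, C 28, A 36 (D out); R2 E 49, B 9, C 28, A 36 (B out); R3 E 49, C 28, A 45 (C out); R4 E 49, A 73 (A winner). Winner: A.
Anti-plurality — last-place votes: D 10, E 28, B 39, C 45, A 0. Winner: A.
The two methods agree.

yes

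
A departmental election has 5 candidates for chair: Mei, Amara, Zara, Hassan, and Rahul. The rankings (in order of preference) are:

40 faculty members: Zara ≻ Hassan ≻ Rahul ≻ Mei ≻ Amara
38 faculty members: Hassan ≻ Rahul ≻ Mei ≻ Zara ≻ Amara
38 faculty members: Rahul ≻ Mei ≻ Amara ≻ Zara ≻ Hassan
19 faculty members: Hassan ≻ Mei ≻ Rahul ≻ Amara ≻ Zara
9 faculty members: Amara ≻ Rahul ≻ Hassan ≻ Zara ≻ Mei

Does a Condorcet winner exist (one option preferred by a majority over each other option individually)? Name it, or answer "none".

Checking pairwise contests:
Hassan beats Mei 106–38.
Mei beats Amara 135–9.
Mei beats Zara 95–49.
Zara beats Hassan 78–66.
Hassan beats Rahul 97–47.
Every option loses at least one head-to-head, so there is no Condorcet winner.

none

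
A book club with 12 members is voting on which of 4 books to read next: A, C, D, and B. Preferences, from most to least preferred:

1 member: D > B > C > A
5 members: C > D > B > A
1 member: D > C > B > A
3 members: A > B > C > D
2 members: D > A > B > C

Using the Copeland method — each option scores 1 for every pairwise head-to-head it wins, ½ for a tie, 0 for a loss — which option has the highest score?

C

A: loses to C, D, and B → score 0.
C: beats A and D; ties B → score 2.5.
D: beats A and B; loses to C → score 2.
B: beats A; ties C; loses to D → score 1.5.
C has the best pairwise record.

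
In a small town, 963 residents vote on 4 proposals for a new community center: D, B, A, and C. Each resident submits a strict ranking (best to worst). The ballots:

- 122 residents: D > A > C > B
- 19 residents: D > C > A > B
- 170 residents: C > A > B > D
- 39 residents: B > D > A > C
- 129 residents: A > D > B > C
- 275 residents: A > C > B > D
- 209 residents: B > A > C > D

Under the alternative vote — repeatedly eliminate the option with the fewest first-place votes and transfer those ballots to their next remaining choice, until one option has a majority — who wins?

Round 1: D 141, B 248, A 404, C 170. Eliminate D.
Round 2: B 248, A 526, C 189. A has a majority.

A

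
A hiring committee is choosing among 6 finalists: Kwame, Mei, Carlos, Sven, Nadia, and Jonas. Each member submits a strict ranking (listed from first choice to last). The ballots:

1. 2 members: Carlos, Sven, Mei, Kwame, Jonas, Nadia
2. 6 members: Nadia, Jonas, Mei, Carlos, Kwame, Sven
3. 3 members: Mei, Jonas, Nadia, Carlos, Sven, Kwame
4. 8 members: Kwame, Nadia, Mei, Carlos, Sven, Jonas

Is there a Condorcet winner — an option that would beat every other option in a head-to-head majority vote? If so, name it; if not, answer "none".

none

Checking pairwise contests:
Mei beats Kwame 11–8.
Nadia beats Mei 14–5.
Mei beats Carlos 17–2.
Kwame beats Sven 14–5.
Kwame beats Nadia 10–9.
Kwame beats Jonas 10–9.
Every option loses at least one head-to-head, so there is no Condorcet winner.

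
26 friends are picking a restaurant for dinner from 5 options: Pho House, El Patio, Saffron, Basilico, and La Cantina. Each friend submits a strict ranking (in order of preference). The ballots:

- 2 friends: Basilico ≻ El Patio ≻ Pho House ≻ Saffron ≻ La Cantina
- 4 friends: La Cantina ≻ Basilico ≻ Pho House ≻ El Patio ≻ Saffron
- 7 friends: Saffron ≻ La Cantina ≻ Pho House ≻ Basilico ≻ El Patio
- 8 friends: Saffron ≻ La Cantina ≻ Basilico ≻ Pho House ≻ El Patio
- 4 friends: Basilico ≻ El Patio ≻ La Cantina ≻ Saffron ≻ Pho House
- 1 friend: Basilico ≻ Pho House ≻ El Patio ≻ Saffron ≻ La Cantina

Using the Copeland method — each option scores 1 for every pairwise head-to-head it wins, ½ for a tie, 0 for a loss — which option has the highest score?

Saffron

Pho House: beats El Patio; loses to Saffron, Basilico, and La Cantina → score 1.
El Patio: loses to Pho House, Saffron, Basilico, and La Cantina → score 0.
Saffron: beats Pho House, El Patio, Basilico, and La Cantina → score 4.
Basilico: beats Pho House and El Patio; loses to Saffron and La Cantina → score 2.
La Cantina: beats Pho House, El Patio, and Basilico; loses to Saffron → score 3.
Saffron has the best pairwise record.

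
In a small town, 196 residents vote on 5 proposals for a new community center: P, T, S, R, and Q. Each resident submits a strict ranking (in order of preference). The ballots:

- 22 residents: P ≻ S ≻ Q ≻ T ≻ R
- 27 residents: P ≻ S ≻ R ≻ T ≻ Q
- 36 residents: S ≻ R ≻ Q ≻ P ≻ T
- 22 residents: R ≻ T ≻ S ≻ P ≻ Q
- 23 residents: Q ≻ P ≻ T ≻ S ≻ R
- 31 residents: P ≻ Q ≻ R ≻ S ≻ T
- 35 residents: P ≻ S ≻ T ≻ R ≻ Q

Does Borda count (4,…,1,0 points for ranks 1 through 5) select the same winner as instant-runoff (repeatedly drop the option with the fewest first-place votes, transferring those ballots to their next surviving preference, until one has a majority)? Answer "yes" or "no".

Borda — scores: P 587, T 231, S 494, R 347, Q 301. Winner: P.
Instant-runoff — R1 P 115, T 0, S 36, R 22, Q 23 (P winner). Winner: P.
The two methods agree.

yes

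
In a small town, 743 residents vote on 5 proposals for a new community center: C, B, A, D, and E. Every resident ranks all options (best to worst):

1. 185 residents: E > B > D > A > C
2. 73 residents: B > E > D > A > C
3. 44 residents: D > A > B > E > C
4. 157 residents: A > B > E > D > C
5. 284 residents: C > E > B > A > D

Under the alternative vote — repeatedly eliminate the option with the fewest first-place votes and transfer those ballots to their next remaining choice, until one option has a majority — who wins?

Round 1: C 284, B 73, A 157, D 44, E 185. Eliminate D.
Round 2: C 284, B 73, A 201, E 185. Eliminate B.
Round 3: C 284, A 201, E 258. Eliminate A.
Round 4: C 284, E 459. E has a majority.

E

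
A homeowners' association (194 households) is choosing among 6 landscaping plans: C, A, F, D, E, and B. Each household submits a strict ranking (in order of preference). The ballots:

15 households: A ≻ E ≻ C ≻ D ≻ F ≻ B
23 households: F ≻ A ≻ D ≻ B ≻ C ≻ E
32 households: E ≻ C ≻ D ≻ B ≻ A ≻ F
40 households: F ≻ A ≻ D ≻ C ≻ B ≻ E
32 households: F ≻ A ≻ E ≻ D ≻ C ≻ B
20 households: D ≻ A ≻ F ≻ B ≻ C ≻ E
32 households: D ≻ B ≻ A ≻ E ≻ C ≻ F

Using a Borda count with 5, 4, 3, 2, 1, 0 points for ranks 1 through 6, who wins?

A

C: 15·3 + 23·1 + 32·4 + 40·2 + 32·1 + 20·1 + 32·1 = 360
A: 15·5 + 23·4 + 32·1 + 40·4 + 32·4 + 20·4 + 32·3 = 663
F: 15·1 + 23·5 + 32·0 + 40·5 + 32·5 + 20·3 + 32·0 = 550
D: 15·2 + 23·3 + 32·3 + 40·3 + 32·2 + 20·5 + 32·5 = 639
E: 15·4 + 23·0 + 32·5 + 40·0 + 32·3 + 20·0 + 32·2 = 380
B: 15·0 + 23·2 + 32·2 + 40·1 + 32·0 + 20·2 + 32·4 = 318
A has the highest Borda score (663).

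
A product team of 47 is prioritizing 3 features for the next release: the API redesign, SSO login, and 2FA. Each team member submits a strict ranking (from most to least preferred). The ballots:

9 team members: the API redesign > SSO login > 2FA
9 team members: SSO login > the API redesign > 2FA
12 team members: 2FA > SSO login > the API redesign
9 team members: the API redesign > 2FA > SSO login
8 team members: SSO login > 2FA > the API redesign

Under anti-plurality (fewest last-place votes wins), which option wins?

SSO login

Last-place votes: the API redesign 20, SSO login 9, 2FA 18.
SSO login is ranked last by the fewest voters, so SSO login wins.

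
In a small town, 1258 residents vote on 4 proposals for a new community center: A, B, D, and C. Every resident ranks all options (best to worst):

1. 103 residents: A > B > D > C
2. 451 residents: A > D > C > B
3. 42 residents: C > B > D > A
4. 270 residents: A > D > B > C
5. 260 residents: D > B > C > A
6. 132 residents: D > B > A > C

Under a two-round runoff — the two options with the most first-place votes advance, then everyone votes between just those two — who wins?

Round 1 first-place votes: A 824, B 0, D 392, C 42.
A and D advance.
Runoff: A is preferred to D by 824 voters; D by 434.
A wins the runoff.

A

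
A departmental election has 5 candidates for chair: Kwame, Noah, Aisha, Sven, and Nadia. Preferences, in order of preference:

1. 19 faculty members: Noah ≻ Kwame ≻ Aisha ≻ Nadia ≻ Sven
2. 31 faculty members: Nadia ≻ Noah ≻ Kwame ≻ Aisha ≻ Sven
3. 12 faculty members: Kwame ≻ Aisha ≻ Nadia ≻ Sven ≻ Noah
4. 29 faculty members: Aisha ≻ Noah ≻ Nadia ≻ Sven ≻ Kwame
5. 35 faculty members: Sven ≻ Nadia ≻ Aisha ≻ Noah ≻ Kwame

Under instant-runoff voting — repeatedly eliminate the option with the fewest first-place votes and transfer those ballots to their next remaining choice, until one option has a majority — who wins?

Aisha

Round 1: Kwame 12, Noah 19, Aisha 29, Sven 35, Nadia 31. Eliminate Kwame.
Round 2: Noah 19, Aisha 41, Sven 35, Nadia 31. Eliminate Noah.
Round 3: Aisha 60, Sven 35, Nadia 31. Eliminate Nadia.
Round 4: Aisha 91, Sven 35. Aisha has a majority.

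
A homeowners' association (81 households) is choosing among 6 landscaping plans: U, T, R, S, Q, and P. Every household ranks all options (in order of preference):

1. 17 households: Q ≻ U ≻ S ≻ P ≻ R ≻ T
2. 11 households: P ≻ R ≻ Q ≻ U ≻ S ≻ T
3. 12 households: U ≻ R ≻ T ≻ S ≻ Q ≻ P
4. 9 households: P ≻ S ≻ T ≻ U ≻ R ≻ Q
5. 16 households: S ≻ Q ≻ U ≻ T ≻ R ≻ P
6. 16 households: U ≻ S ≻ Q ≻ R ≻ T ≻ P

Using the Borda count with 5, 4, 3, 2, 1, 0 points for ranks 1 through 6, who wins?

U

U: 17·4 + 11·2 + 12·5 + 9·2 + 16·3 + 16·5 = 296
T: 17·0 + 11·0 + 12·3 + 9·3 + 16·2 + 16·1 = 111
R: 17·1 + 11·4 + 12·4 + 9·1 + 16·1 + 16·2 = 166
S: 17·3 + 11·1 + 12·2 + 9·4 + 16·5 + 16·4 = 266
Q: 17·5 + 11·3 + 12·1 + 9·0 + 16·4 + 16·3 = 242
P: 17·2 + 11·5 + 12·0 + 9·5 + 16·0 + 16·0 = 134
U has the highest Borda score (296).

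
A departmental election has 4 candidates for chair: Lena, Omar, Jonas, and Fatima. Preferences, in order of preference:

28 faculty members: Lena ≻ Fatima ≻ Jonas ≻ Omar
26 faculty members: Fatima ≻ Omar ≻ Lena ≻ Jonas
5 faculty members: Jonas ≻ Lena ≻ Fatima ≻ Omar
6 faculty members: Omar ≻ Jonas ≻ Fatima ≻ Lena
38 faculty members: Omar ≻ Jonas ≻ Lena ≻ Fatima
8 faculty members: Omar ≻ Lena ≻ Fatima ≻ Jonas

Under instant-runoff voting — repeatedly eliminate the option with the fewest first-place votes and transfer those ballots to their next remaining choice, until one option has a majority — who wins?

Round 1: Lena 28, Omar 52, Jonas 5, Fatima 26. Eliminate Jonas.
Round 2: Lena 33, Omar 52, Fatima 26. Eliminate Fatima.
Round 3: Lena 33, Omar 78. Omar has a majority.

Omar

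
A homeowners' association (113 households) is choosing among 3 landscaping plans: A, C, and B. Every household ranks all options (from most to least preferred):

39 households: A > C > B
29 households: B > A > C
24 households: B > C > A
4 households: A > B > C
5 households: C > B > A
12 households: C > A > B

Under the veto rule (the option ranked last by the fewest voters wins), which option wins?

A

Last-place votes: A 29, C 33, B 51.
A is ranked last by the fewest voters, so A wins.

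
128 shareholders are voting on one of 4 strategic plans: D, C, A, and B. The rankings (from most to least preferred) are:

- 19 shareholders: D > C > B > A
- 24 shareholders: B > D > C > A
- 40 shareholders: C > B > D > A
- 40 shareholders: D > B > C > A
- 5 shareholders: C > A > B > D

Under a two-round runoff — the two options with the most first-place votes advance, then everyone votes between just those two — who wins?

D

Round 1 first-place votes: D 59, C 45, A 0, B 24.
D and C advance.
Runoff: D is preferred to C by 83 voters; C by 45.
D wins the runoff.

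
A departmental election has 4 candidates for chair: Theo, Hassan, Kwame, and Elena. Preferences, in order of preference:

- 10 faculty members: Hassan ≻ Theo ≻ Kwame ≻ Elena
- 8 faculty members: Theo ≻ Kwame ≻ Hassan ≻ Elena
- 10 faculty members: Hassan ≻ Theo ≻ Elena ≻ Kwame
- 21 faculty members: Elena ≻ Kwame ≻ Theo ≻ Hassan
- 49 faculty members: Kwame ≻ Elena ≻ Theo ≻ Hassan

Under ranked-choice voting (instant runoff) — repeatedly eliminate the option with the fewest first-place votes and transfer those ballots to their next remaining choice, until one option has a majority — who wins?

Kwame

Round 1: Theo 8, Hassan 20, Kwame 49, Elena 21. Eliminate Theo.
Round 2: Hassan 20, Kwame 57, Elena 21. Kwame has a majority.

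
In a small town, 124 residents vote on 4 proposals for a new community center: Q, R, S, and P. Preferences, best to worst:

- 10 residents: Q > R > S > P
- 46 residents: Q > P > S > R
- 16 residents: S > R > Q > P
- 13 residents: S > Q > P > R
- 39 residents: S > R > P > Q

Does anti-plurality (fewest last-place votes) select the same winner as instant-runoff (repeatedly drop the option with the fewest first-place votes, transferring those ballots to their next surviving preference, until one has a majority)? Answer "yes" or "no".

Anti-plurality — last-place votes: Q 39, R 59, S 0, P 26. Winner: S.
Instant-runoff — R1 Q 56, R 0, S 68, P 0 (S winner). Winner: S.
The two methods agree.

yes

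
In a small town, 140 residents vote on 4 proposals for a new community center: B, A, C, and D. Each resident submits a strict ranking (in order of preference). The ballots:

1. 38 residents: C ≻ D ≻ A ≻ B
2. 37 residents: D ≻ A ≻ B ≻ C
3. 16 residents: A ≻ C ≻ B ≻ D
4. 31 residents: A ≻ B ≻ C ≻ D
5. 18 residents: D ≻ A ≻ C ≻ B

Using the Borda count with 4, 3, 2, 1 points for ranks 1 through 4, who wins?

B: 38·1 + 37·2 + 16·2 + 31·3 + 18·1 = 255
A: 38·2 + 37·3 + 16·4 + 31·4 + 18·3 = 429
C: 38·4 + 37·1 + 16·3 + 31·2 + 18·2 = 335
D: 38·3 + 37·4 + 16·1 + 31·1 + 18·4 = 381
A has the highest Borda score (429).

A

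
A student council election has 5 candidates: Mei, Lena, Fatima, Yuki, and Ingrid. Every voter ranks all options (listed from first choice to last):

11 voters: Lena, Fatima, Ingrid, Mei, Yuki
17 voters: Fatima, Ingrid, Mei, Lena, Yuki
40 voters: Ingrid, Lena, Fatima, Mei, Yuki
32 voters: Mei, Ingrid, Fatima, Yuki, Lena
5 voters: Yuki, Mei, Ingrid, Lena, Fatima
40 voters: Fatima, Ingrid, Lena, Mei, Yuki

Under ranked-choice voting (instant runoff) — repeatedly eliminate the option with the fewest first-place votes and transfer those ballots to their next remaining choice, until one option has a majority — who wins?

Round 1: Mei 32, Lena 11, Fatima 57, Yuki 5, Ingrid 40. Eliminate Yuki.
Round 2: Mei 37, Lena 11, Fatima 57, Ingrid 40. Eliminate Lena.
Round 3: Mei 37, Fatima 68, Ingrid 40. Eliminate Mei.
Round 4: Fatima 68, Ingrid 77. Ingrid has a majority.

Ingrid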